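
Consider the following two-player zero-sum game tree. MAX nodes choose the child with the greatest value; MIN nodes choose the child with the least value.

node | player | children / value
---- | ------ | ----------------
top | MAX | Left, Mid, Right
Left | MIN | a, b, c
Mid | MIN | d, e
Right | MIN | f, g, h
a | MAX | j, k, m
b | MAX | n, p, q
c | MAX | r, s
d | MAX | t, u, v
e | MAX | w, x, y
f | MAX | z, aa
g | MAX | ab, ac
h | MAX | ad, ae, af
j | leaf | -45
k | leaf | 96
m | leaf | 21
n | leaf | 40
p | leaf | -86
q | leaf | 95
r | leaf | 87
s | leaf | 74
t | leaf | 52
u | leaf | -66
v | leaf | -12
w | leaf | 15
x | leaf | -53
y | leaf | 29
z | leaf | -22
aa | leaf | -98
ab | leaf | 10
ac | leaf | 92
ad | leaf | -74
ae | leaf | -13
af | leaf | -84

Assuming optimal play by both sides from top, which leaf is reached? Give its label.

r

a (MAX): max(-45, 96, 21) = 96
b (MAX): max(40, -86, 95) = 95
c (MAX): max(87, 74) = 87
Left (MIN): min(96, 95, 87) = 87
d (MAX): max(52, -66, -12) = 52
e (MAX): max(15, -53, 29) = 29
Mid (MIN): min(52, 29) = 29
f (MAX): max(-22, -98) = -22
g (MAX): max(10, 92) = 92
h (MAX): max(-74, -13, -84) = -13
Right (MIN): min(-22, 92, -13) = -22
top (MAX): max(87, 29, -22) = 87
At top, MAX picks Left (highest: 87).
At Left, MIN picks c (lowest: 87).
At c, MAX picks r (highest: 87).
Terminal value 87.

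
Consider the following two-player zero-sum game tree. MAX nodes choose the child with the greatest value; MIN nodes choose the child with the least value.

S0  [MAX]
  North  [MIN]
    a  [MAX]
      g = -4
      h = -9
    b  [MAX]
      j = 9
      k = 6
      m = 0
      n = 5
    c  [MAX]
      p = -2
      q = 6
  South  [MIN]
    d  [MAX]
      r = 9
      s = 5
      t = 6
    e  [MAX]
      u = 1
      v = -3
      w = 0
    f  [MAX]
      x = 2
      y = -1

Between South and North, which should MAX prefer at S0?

d (MAX): max(9, 5, 6) = 9
e (MAX): max(1, -3, 0) = 1
f (MAX): max(2, -1) = 2
South (MIN): min(9, 1, 2) = 1
a (MAX): max(-4, -9) = -4
b (MAX): max(9, 6, 0, 5) = 9
c (MAX): max(-2, 6) = 6
North (MIN): min(-4, 9, 6) = -4
MAX prefers the higher value; South=1, North=-4. South is better since 1 > -4.

South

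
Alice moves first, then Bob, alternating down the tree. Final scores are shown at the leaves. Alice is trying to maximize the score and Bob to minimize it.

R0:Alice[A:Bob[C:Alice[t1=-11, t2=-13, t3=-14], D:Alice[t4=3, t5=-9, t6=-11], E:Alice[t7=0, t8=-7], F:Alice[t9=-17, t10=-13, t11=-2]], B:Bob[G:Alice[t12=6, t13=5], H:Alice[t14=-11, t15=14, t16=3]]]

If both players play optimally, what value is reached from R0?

6

C (Alice): max(-11, -13, -14) = -11
D (Alice): max(3, -9, -11) = 3
E (Alice): max(0, -7) = 0
F (Alice): max(-17, -13, -2) = -2
A (Bob): min(-11, 3, 0, -2) = -11
G (Alice): max(6, 5) = 6
H (Alice): max(-11, 14, 3) = 14
B (Bob): min(6, 14) = 6
R0 (Alice): max(-11, 6) = 6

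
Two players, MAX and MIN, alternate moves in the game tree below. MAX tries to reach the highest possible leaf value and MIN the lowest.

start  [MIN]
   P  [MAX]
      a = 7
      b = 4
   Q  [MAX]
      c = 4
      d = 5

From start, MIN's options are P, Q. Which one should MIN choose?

Q

P (MAX): max(7, 4) = 7
Q (MAX): max(4, 5) = 5
start (MIN): min(7, 5) = 5
MIN at start wants the lowest of {P=7, Q=5}, so chooses Q.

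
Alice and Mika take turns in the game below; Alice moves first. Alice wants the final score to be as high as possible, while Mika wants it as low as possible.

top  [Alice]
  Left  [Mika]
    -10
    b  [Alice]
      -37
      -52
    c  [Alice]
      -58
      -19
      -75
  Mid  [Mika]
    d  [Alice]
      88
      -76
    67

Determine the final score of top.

67

b (Alice): max(-37, -52) = -37
c (Alice): max(-58, -19, -75) = -19
Left (Mika): min(-10, -37, -19) = -37
d (Alice): max(88, -76) = 88
Mid (Mika): min(88, 67) = 67
top (Alice): max(-37, 67) = 67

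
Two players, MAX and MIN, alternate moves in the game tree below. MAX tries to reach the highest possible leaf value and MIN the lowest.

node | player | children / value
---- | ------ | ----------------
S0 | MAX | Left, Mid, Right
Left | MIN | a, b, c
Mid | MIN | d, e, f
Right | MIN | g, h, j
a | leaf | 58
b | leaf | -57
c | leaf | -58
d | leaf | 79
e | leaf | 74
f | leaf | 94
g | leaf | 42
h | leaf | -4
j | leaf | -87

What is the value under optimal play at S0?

Left (MIN): min(58, -57, -58) = -58
Mid (MIN): min(79, 74, 94) = 74
Right (MIN): min(42, -4, -87) = -87
S0 (MAX): max(-58, 74, -87) = 74

74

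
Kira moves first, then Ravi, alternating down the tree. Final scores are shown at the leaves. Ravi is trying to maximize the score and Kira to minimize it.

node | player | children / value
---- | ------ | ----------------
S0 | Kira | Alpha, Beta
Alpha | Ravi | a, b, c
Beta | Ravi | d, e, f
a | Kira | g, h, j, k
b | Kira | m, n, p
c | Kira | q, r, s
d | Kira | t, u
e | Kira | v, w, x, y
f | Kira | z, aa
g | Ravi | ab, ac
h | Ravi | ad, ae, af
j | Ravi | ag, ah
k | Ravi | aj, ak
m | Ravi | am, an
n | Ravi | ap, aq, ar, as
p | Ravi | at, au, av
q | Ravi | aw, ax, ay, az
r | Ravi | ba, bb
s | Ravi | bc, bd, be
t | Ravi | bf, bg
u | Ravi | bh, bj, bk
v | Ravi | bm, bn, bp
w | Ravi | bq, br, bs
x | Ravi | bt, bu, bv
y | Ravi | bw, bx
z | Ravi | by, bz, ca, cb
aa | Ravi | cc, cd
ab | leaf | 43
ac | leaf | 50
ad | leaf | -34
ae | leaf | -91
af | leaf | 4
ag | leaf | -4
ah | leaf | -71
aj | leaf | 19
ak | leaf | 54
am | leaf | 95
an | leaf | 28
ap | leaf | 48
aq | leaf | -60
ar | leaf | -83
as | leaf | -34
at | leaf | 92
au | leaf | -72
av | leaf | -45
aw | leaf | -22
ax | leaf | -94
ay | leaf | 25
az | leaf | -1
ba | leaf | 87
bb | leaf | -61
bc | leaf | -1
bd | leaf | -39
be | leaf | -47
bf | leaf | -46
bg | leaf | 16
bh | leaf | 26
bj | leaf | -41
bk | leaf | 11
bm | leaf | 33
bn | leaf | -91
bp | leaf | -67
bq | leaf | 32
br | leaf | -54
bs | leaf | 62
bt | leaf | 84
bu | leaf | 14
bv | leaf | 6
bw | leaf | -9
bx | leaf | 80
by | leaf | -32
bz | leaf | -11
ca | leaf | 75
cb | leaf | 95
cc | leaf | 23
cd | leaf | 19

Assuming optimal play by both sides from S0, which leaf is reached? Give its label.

bm

g (Ravi): max(43, 50) = 50
h (Ravi): max(-34, -91, 4) = 4
j (Ravi): max(-4, -71) = -4
k (Ravi): max(19, 54) = 54
a (Kira): min(50, 4, -4, 54) = -4
m (Ravi): max(95, 28) = 95
n (Ravi): max(48, -60, -83, -34) = 48
p (Ravi): max(92, -72, -45) = 92
b (Kira): min(95, 48, 92) = 48
q (Ravi): max(-22, -94, 25, -1) = 25
r (Ravi): max(87, -61) = 87
s (Ravi): max(-1, -39, -47) = -1
c (Kira): min(25, 87, -1) = -1
Alpha (Ravi): max(-4, 48, -1) = 48
t (Ravi): max(-46, 16) = 16
u (Ravi): max(26, -41, 11) = 26
d (Kira): min(16, 26) = 16
v (Ravi): max(33, -91, -67) = 33
w (Ravi): max(32, -54, 62) = 62
x (Ravi): max(84, 14, 6) = 84
y (Ravi): max(-9, 80) = 80
e (Kira): min(33, 62, 84, 80) = 33
z (Ravi): max(-32, -11, 75, 95) = 95
aa (Ravi): max(23, 19) = 23
f (Kira): min(95, 23) = 23
Beta (Ravi): max(16, 33, 23) = 33
S0 (Kira): min(48, 33) = 33
At S0, Kira picks Beta (lowest: 33).
At Beta, Ravi picks e (highest: 33).
At e, Kira picks v (lowest: 33).
At v, Ravi picks bm (highest: 33).
Terminal value 33.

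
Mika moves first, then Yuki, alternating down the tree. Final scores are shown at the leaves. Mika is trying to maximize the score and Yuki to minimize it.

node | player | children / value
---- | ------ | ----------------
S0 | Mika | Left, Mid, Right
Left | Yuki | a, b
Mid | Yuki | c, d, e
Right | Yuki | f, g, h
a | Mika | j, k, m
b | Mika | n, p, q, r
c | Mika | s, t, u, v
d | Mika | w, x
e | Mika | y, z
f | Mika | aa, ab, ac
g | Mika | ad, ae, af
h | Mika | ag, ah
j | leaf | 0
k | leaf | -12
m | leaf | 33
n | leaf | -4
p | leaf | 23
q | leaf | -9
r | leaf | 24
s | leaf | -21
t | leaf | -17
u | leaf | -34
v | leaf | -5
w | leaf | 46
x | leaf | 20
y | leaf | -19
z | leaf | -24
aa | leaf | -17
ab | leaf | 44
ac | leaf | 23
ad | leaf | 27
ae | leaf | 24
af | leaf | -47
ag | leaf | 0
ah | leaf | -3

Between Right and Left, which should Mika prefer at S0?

Left

f (Mika): max(-17, 44, 23) = 44
g (Mika): max(27, 24, -47) = 27
h (Mika): max(0, -3) = 0
Right (Yuki): min(44, 27, 0) = 0
a (Mika): max(0, -12, 33) = 33
b (Mika): max(-4, 23, -9, 24) = 24
Left (Yuki): min(33, 24) = 24
Mika prefers the higher value; Right=0, Left=24. Left is better since 24 > 0.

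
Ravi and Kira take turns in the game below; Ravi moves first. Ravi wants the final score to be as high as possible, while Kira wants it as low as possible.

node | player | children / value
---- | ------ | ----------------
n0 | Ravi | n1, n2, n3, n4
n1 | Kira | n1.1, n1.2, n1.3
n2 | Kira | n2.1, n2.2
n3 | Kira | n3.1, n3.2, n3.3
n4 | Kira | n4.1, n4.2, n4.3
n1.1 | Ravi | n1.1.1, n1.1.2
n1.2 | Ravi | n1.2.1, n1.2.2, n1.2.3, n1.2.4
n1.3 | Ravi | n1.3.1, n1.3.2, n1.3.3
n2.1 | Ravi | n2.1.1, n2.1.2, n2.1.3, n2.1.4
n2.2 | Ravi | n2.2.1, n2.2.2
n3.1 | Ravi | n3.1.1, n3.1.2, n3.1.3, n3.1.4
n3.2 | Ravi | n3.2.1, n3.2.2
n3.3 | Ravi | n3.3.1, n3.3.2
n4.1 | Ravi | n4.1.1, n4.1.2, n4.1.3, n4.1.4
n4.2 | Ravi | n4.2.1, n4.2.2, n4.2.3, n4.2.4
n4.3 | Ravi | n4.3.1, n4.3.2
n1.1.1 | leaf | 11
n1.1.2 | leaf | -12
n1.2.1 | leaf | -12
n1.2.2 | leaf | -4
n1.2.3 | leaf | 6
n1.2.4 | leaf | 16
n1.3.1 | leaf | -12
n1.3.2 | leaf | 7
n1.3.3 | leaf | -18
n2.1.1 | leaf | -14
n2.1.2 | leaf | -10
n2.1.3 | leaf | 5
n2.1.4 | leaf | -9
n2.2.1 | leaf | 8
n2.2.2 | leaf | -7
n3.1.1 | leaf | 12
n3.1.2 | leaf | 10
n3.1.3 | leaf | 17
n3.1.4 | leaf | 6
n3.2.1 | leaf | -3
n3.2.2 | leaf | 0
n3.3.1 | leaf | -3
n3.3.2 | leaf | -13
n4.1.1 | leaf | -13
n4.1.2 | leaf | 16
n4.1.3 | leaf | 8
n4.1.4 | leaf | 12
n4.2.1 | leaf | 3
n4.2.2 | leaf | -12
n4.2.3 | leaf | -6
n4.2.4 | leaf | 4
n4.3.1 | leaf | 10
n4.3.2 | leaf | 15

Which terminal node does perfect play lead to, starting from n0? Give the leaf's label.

n1.3.2

n1.1 (Ravi): max(11, -12) = 11
n1.2 (Ravi): max(-12, -4, 6, 16) = 16
n1.3 (Ravi): max(-12, 7, -18) = 7
n1 (Kira): min(11, 16, 7) = 7
n2.1 (Ravi): max(-14, -10, 5, -9) = 5
n2.2 (Ravi): max(8, -7) = 8
n2 (Kira): min(5, 8) = 5
n3.1 (Ravi): max(12, 10, 17, 6) = 17
n3.2 (Ravi): max(-3, 0) = 0
n3.3 (Ravi): max(-3, -13) = -3
n3 (Kira): min(17, 0, -3) = -3
n4.1 (Ravi): max(-13, 16, 8, 12) = 16
n4.2 (Ravi): max(3, -12, -6, 4) = 4
n4.3 (Ravi): max(10, 15) = 15
n4 (Kira): min(16, 4, 15) = 4
n0 (Ravi): max(7, 5, -3, 4) = 7
At n0, Ravi picks n1 (highest: 7).
At n1, Kira picks n1.3 (lowest: 7).
At n1.3, Ravi picks n1.3.2 (highest: 7).
Terminal value 7.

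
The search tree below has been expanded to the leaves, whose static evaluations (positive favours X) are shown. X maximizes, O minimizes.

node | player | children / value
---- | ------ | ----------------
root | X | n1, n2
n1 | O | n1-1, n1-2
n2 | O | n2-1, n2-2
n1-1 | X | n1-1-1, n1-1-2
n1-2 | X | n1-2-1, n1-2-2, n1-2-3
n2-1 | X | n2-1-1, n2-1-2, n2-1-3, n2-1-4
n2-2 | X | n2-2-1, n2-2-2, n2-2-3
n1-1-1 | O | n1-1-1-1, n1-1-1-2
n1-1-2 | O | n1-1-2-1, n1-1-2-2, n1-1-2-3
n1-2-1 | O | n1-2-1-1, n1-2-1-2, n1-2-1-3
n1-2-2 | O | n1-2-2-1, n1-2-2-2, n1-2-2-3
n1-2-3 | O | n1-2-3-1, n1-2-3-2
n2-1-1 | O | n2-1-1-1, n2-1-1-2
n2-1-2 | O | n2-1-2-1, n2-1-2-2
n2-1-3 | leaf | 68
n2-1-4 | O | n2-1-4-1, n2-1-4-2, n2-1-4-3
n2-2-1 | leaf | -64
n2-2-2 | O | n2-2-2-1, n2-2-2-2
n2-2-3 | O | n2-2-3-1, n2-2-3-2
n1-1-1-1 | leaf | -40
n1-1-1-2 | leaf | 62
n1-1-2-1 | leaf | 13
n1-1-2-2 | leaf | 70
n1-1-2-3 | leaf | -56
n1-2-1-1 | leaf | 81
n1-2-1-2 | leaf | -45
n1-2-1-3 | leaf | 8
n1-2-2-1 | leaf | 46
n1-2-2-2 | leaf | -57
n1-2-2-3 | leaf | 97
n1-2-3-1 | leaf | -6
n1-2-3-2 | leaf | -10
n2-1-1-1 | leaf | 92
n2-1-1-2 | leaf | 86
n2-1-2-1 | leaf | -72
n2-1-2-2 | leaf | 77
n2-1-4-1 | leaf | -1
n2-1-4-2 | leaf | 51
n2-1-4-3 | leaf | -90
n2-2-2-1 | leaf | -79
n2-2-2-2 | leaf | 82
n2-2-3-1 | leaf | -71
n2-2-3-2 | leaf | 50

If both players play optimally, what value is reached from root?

n1-1-1 (O): min(-40, 62) = -40
n1-1-2 (O): min(13, 70, -56) = -56
n1-1 (X): max(-40, -56) = -40
n1-2-1 (O): min(81, -45, 8) = -45
n1-2-2 (O): min(46, -57, 97) = -57
n1-2-3 (O): min(-6, -10) = -10
n1-2 (X): max(-45, -57, -10) = -10
n1 (O): min(-40, -10) = -40
n2-1-1 (O): min(92, 86) = 86
n2-1-2 (O): min(-72, 77) = -72
n2-1-4 (O): min(-1, 51, -90) = -90
n2-1 (X): max(86, -72, 68, -90) = 86
n2-2-2 (O): min(-79, 82) = -79
n2-2-3 (O): min(-71, 50) = -71
n2-2 (X): max(-64, -79, -71) = -64
n2 (O): min(86, -64) = -64
root (X): max(-40, -64) = -40

-40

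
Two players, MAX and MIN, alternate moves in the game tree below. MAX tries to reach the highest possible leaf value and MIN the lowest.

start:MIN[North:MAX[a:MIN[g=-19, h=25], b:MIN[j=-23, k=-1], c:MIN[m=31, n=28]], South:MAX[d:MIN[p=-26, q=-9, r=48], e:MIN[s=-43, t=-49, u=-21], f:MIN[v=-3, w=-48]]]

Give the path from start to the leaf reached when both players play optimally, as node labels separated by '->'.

start -> South -> d -> p

a (MIN): min(-19, 25) = -19
b (MIN): min(-23, -1) = -23
c (MIN): min(31, 28) = 28
North (MAX): max(-19, -23, 28) = 28
d (MIN): min(-26, -9, 48) = -26
e (MIN): min(-43, -49, -21) = -49
f (MIN): min(-3, -48) = -48
South (MAX): max(-26, -49, -48) = -26
start (MIN): min(28, -26) = -26
At start, MIN picks South (lowest: -26).
At South, MAX picks d (highest: -26).
At d, MIN picks p (lowest: -26).
Terminal value -26.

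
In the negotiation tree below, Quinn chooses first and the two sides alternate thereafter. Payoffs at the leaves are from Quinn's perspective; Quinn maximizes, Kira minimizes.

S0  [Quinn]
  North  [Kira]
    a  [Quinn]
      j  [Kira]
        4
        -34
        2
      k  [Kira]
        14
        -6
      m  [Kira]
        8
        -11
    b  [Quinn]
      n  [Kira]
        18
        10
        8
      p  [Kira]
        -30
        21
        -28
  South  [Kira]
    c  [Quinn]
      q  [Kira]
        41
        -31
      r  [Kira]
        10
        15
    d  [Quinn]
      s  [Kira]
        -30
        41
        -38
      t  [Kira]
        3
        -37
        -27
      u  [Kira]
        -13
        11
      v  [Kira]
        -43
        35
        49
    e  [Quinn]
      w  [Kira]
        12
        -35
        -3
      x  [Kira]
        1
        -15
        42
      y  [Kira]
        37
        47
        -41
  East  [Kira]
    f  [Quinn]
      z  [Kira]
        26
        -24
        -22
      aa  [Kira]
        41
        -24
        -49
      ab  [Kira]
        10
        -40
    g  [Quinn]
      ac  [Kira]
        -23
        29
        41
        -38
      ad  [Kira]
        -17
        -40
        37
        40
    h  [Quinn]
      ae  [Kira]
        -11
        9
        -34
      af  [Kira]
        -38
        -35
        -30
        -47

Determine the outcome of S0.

j (Kira): min(4, -34, 2) = -34
k (Kira): min(14, -6) = -6
m (Kira): min(8, -11) = -11
a (Quinn): max(-34, -6, -11) = -6
n (Kira): min(18, 10, 8) = 8
p (Kira): min(-30, 21, -28) = -30
b (Quinn): max(8, -30) = 8
North (Kira): min(-6, 8) = -6
q (Kira): min(41, -31) = -31
r (Kira): min(10, 15) = 10
c (Quinn): max(-31, 10) = 10
s (Kira): min(-30, 41, -38) = -38
t (Kira): min(3, -37, -27) = -37
u (Kira): min(-13, 11) = -13
v (Kira): min(-43, 35, 49) = -43
d (Quinn): max(-38, -37, -13, -43) = -13
w (Kira): min(12, -35, -3) = -35
x (Kira): min(1, -15, 42) = -15
y (Kira): min(37, 47, -41) = -41
e (Quinn): max(-35, -15, -41) = -15
South (Kira): min(10, -13, -15) = -15
z (Kira): min(26, -24, -22) = -24
aa (Kira): min(41, -24, -49) = -49
ab (Kira): min(10, -40) = -40
f (Quinn): max(-24, -49, -40) = -24
ac (Kira): min(-23, 29, 41, -38) = -38
ad (Kira): min(-17, -40, 37, 40) = -40
g (Quinn): max(-38, -40) = -38
ae (Kira): min(-11, 9, -34) = -34
af (Kira): min(-38, -35, -30, -47) = -47
h (Quinn): max(-34, -47) = -34
East (Kira): min(-24, -38, -34) = -38
S0 (Quinn): max(-6, -15, -38) = -6

-6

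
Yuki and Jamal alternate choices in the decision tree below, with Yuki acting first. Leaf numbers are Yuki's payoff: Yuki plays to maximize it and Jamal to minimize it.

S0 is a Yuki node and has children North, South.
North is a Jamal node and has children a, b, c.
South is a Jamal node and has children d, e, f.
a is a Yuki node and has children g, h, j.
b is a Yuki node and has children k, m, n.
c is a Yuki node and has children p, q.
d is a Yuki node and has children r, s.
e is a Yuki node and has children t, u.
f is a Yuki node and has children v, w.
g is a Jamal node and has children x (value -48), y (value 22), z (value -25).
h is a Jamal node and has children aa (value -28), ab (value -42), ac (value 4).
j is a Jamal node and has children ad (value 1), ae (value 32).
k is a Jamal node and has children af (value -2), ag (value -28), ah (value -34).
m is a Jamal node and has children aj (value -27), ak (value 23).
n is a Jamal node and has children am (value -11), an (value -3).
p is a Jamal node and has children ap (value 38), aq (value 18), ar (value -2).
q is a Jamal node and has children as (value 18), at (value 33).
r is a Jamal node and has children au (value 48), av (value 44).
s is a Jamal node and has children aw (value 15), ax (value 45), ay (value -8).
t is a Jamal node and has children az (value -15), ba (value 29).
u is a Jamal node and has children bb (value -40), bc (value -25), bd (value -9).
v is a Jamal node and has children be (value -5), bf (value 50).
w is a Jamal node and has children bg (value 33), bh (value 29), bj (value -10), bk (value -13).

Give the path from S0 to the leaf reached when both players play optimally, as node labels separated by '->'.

g (Jamal): min(-48, 22, -25) = -48
h (Jamal): min(-28, -42, 4) = -42
j (Jamal): min(1, 32) = 1
a (Yuki): max(-48, -42, 1) = 1
k (Jamal): min(-2, -28, -34) = -34
m (Jamal): min(-27, 23) = -27
n (Jamal): min(-11, -3) = -11
b (Yuki): max(-34, -27, -11) = -11
p (Jamal): min(38, 18, -2) = -2
q (Jamal): min(18, 33) = 18
c (Yuki): max(-2, 18) = 18
North (Jamal): min(1, -11, 18) = -11
r (Jamal): min(48, 44) = 44
s (Jamal): min(15, 45, -8) = -8
d (Yuki): max(44, -8) = 44
t (Jamal): min(-15, 29) = -15
u (Jamal): min(-40, -25, -9) = -40
e (Yuki): max(-15, -40) = -15
v (Jamal): min(-5, 50) = -5
w (Jamal): min(33, 29, -10, -13) = -13
f (Yuki): max(-5, -13) = -5
South (Jamal): min(44, -15, -5) = -15
S0 (Yuki): max(-11, -15) = -11
At S0, Yuki picks North (highest: -11).
At North, Jamal picks b (lowest: -11).
At b, Yuki picks n (highest: -11).
At n, Jamal picks am (lowest: -11).
Terminal value -11.

S0 -> North -> b -> n -> am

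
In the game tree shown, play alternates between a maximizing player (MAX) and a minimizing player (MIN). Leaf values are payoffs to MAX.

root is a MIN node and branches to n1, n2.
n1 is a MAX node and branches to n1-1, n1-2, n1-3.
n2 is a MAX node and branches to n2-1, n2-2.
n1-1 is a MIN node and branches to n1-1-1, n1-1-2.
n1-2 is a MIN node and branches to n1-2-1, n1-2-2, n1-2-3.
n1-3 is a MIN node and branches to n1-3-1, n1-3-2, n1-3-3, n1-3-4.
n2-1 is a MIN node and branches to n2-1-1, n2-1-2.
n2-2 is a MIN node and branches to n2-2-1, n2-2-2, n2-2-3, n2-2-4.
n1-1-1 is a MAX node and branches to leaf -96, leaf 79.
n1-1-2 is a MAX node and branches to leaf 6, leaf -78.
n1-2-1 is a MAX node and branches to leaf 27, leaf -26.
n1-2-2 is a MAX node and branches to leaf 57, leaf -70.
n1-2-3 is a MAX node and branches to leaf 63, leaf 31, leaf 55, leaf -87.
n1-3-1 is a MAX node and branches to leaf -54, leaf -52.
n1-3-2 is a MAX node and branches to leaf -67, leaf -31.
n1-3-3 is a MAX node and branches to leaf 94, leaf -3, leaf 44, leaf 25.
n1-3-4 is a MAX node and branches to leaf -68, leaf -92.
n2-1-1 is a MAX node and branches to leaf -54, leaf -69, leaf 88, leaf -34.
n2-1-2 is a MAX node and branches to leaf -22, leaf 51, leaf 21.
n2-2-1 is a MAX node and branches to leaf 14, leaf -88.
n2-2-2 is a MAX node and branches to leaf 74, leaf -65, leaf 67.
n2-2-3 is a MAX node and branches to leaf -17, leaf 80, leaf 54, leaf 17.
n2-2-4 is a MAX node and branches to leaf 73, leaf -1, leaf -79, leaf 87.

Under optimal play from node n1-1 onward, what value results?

n1-1-1 (MAX): max(-96, 79) = 79
n1-1-2 (MAX): max(6, -78) = 6
n1-1 (MIN): min(79, 6) = 6

6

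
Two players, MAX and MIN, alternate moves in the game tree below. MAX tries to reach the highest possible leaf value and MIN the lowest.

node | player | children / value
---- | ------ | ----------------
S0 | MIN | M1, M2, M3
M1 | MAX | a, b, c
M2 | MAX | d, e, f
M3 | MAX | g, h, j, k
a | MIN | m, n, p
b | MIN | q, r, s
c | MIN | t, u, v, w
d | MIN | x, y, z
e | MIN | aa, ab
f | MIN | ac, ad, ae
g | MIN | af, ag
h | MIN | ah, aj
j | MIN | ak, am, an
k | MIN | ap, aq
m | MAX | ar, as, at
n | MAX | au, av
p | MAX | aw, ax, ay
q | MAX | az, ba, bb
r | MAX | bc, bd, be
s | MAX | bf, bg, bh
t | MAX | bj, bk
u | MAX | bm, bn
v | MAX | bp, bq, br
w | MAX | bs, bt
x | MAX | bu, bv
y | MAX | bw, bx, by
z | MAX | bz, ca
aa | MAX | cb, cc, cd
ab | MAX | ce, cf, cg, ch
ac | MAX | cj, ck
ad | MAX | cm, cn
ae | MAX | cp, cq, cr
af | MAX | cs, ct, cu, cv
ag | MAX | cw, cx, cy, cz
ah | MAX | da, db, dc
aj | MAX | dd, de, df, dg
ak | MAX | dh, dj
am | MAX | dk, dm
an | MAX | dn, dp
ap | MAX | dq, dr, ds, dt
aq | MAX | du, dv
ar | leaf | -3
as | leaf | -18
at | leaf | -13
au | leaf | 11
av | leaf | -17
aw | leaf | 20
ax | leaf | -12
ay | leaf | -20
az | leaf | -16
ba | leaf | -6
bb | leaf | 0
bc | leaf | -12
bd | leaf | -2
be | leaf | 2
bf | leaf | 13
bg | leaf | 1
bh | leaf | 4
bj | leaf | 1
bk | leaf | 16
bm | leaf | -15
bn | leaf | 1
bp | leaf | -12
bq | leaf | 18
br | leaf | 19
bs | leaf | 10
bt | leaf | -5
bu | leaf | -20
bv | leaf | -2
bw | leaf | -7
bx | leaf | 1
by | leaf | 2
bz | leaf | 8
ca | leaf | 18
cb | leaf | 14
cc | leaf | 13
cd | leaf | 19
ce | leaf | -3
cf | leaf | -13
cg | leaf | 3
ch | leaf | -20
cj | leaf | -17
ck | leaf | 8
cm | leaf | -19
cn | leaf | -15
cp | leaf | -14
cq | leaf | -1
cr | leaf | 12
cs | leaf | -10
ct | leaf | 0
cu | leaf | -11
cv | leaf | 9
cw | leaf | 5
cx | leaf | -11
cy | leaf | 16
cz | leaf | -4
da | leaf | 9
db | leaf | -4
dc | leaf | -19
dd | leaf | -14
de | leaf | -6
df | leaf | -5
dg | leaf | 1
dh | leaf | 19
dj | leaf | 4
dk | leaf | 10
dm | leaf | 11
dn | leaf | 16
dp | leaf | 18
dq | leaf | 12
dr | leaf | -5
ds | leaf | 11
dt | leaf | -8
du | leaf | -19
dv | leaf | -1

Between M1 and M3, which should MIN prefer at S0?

m (MAX): max(-3, -18, -13) = -3
n (MAX): max(11, -17) = 11
p (MAX): max(20, -12, -20) = 20
a (MIN): min(-3, 11, 20) = -3
q (MAX): max(-16, -6, 0) = 0
r (MAX): max(-12, -2, 2) = 2
s (MAX): max(13, 1, 4) = 13
b (MIN): min(0, 2, 13) = 0
t (MAX): max(1, 16) = 16
u (MAX): max(-15, 1) = 1
v (MAX): max(-12, 18, 19) = 19
w (MAX): max(10, -5) = 10
c (MIN): min(16, 1, 19, 10) = 1
M1 (MAX): max(-3, 0, 1) = 1
af (MAX): max(-10, 0, -11, 9) = 9
ag (MAX): max(5, -11, 16, -4) = 16
g (MIN): min(9, 16) = 9
ah (MAX): max(9, -4, -19) = 9
aj (MAX): max(-14, -6, -5, 1) = 1
h (MIN): min(9, 1) = 1
ak (MAX): max(19, 4) = 19
am (MAX): max(10, 11) = 11
an (MAX): max(16, 18) = 18
j (MIN): min(19, 11, 18) = 11
ap (MAX): max(12, -5, 11, -8) = 12
aq (MAX): max(-19, -1) = -1
k (MIN): min(12, -1) = -1
M3 (MAX): max(9, 1, 11, -1) = 11
MIN prefers the lower value; M1=1, M3=11. M1 is better since 1 < 11.

M1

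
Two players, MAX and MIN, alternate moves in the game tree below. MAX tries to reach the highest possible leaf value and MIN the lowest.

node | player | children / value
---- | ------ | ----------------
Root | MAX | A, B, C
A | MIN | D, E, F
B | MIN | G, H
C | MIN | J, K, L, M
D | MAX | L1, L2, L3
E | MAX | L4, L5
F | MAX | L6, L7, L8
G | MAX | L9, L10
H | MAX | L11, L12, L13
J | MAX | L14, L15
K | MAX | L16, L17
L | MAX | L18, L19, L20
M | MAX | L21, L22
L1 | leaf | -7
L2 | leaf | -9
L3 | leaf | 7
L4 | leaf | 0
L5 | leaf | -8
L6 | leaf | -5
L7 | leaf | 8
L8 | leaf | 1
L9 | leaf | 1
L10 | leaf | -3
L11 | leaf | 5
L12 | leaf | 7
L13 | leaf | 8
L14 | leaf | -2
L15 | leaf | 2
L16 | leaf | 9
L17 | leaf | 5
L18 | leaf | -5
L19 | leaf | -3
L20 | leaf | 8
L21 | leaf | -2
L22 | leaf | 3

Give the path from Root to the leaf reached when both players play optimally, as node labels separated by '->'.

Root -> C -> J -> L15

D (MAX): max(-7, -9, 7) = 7
E (MAX): max(0, -8) = 0
F (MAX): max(-5, 8, 1) = 8
A (MIN): min(7, 0, 8) = 0
G (MAX): max(1, -3) = 1
H (MAX): max(5, 7, 8) = 8
B (MIN): min(1, 8) = 1
J (MAX): max(-2, 2) = 2
K (MAX): max(9, 5) = 9
L (MAX): max(-5, -3, 8) = 8
M (MAX): max(-2, 3) = 3
C (MIN): min(2, 9, 8, 3) = 2
Root (MAX): max(0, 1, 2) = 2
At Root, MAX picks C (highest: 2).
At C, MIN picks J (lowest: 2).
At J, MAX picks L15 (highest: 2).
Terminal value 2.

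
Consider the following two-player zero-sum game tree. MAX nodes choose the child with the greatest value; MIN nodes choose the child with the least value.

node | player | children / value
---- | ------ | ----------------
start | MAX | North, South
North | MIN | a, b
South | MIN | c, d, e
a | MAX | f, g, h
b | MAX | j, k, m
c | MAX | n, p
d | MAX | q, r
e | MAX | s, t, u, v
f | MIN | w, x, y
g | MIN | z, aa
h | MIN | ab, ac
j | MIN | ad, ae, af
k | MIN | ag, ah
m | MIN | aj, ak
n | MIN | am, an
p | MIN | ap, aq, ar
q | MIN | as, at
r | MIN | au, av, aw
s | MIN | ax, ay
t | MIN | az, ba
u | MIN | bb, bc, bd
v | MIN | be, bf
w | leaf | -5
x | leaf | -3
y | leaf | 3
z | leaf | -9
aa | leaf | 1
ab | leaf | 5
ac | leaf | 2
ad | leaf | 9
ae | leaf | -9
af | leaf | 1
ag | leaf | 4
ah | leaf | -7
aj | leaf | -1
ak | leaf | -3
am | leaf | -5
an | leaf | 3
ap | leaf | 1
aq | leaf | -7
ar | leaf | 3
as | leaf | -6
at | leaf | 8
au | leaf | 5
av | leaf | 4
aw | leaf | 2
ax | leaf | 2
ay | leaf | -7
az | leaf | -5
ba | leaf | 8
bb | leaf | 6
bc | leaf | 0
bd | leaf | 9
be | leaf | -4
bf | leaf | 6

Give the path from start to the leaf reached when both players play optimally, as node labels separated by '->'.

f (MIN): min(-5, -3, 3) = -5
g (MIN): min(-9, 1) = -9
h (MIN): min(5, 2) = 2
a (MAX): max(-5, -9, 2) = 2
j (MIN): min(9, -9, 1) = -9
k (MIN): min(4, -7) = -7
m (MIN): min(-1, -3) = -3
b (MAX): max(-9, -7, -3) = -3
North (MIN): min(2, -3) = -3
n (MIN): min(-5, 3) = -5
p (MIN): min(1, -7, 3) = -7
c (MAX): max(-5, -7) = -5
q (MIN): min(-6, 8) = -6
r (MIN): min(5, 4, 2) = 2
d (MAX): max(-6, 2) = 2
s (MIN): min(2, -7) = -7
t (MIN): min(-5, 8) = -5
u (MIN): min(6, 0, 9) = 0
v (MIN): min(-4, 6) = -4
e (MAX): max(-7, -5, 0, -4) = 0
South (MIN): min(-5, 2, 0) = -5
start (MAX): max(-3, -5) = -3
At start, MAX picks North (highest: -3).
At North, MIN picks b (lowest: -3).
At b, MAX picks m (highest: -3).
At m, MIN picks ak (lowest: -3).
Terminal value -3.

start -> North -> b -> m -> ak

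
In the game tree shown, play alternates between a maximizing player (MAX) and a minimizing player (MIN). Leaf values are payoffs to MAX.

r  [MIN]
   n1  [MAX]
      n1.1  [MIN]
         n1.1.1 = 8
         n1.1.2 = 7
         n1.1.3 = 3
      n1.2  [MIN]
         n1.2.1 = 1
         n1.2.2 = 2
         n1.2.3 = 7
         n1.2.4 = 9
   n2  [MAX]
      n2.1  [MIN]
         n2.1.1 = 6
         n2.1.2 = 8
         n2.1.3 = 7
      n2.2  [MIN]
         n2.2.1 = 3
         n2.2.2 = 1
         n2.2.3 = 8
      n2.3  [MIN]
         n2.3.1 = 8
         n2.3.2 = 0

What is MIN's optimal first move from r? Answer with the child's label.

n1.1 (MIN): min(8, 7, 3) = 3
n1.2 (MIN): min(1, 2, 7, 9) = 1
n1 (MAX): max(3, 1) = 3
n2.1 (MIN): min(6, 8, 7) = 6
n2.2 (MIN): min(3, 1, 8) = 1
n2.3 (MIN): min(8, 0) = 0
n2 (MAX): max(6, 1, 0) = 6
r (MIN): min(3, 6) = 3
MIN at r wants the lowest of {n1=3, n2=6}, so chooses n1.

n1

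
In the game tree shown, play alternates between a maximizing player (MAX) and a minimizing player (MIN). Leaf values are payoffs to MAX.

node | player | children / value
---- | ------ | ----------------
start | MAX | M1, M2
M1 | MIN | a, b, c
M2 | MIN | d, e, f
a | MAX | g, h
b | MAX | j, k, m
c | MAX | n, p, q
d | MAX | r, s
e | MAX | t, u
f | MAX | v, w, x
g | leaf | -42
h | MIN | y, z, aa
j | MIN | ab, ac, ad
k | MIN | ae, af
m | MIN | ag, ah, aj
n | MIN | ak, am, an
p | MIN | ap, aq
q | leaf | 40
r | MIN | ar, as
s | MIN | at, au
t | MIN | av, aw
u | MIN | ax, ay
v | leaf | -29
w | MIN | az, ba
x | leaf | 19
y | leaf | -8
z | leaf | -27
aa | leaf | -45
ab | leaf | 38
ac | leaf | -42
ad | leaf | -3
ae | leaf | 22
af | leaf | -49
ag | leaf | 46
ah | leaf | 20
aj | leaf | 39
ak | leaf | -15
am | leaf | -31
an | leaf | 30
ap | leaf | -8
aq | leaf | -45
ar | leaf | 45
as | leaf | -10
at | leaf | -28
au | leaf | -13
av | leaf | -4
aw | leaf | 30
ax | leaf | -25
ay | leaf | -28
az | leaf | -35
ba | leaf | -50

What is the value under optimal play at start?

-10

h (MIN): min(-8, -27, -45) = -45
a (MAX): max(-42, -45) = -42
j (MIN): min(38, -42, -3) = -42
k (MIN): min(22, -49) = -49
m (MIN): min(46, 20, 39) = 20
b (MAX): max(-42, -49, 20) = 20
n (MIN): min(-15, -31, 30) = -31
p (MIN): min(-8, -45) = -45
c (MAX): max(-31, -45, 40) = 40
M1 (MIN): min(-42, 20, 40) = -42
r (MIN): min(45, -10) = -10
s (MIN): min(-28, -13) = -28
d (MAX): max(-10, -28) = -10
t (MIN): min(-4, 30) = -4
u (MIN): min(-25, -28) = -28
e (MAX): max(-4, -28) = -4
w (MIN): min(-35, -50) = -50
f (MAX): max(-29, -50, 19) = 19
M2 (MIN): min(-10, -4, 19) = -10
start (MAX): max(-42, -10) = -10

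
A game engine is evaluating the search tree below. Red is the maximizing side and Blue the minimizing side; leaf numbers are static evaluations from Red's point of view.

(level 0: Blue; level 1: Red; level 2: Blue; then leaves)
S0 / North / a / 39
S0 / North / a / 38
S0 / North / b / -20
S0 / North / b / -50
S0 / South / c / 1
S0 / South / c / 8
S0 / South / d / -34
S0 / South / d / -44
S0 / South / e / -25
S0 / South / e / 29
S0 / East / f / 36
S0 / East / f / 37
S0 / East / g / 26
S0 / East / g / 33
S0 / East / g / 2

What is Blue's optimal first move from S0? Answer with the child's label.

a (Blue): min(39, 38) = 38
b (Blue): min(-20, -50) = -50
North (Red): max(38, -50) = 38
c (Blue): min(1, 8) = 1
d (Blue): min(-34, -44) = -44
e (Blue): min(-25, 29) = -25
South (Red): max(1, -44, -25) = 1
f (Blue): min(36, 37) = 36
g (Blue): min(26, 33, 2) = 2
East (Red): max(36, 2) = 36
S0 (Blue): min(38, 1, 36) = 1
Blue at S0 wants the lowest of {North=38, South=1, East=36}, so chooses South.

South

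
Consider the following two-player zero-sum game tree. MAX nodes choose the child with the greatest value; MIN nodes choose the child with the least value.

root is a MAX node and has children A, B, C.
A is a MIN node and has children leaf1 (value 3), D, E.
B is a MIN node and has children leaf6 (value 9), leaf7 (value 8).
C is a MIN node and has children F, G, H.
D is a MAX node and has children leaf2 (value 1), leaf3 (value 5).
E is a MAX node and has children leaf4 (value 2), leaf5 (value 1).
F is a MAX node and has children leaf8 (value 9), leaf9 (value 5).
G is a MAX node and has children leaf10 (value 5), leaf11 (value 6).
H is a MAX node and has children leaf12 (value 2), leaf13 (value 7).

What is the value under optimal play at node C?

F (MAX): max(9, 5) = 9
G (MAX): max(5, 6) = 6
H (MAX): max(2, 7) = 7
C (MIN): min(9, 6, 7) = 6

6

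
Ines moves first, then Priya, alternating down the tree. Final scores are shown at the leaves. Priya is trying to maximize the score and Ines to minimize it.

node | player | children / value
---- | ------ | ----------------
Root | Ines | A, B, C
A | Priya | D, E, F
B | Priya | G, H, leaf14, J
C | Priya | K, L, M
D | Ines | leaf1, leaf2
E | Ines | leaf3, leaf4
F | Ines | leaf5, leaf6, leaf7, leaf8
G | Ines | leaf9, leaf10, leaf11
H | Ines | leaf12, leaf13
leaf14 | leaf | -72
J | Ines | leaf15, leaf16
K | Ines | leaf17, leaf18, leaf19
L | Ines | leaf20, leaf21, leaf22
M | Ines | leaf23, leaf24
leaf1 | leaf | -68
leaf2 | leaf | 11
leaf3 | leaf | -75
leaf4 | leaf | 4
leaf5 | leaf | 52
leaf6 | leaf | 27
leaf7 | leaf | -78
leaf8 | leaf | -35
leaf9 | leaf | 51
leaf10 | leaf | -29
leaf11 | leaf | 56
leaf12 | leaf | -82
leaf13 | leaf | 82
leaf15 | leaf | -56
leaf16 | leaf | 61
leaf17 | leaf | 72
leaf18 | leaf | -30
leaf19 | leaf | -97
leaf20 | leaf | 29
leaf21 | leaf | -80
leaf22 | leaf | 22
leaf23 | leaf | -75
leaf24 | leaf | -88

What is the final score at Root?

D (Ines): min(-68, 11) = -68
E (Ines): min(-75, 4) = -75
F (Ines): min(52, 27, -78, -35) = -78
A (Priya): max(-68, -75, -78) = -68
G (Ines): min(51, -29, 56) = -29
H (Ines): min(-82, 82) = -82
J (Ines): min(-56, 61) = -56
B (Priya): max(-29, -82, -72, -56) = -29
K (Ines): min(72, -30, -97) = -97
L (Ines): min(29, -80, 22) = -80
M (Ines): min(-75, -88) = -88
C (Priya): max(-97, -80, -88) = -80
Root (Ines): min(-68, -29, -80) = -80

-80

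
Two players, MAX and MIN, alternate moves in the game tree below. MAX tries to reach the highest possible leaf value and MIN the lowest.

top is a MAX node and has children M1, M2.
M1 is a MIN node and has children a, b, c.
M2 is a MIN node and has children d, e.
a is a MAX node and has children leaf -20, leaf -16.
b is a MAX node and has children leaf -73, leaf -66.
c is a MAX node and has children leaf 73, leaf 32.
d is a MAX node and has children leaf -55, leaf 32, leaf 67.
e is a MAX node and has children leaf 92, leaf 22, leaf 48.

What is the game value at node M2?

d (MAX): max(-55, 32, 67) = 67
e (MAX): max(92, 22, 48) = 92
M2 (MIN): min(67, 92) = 67

67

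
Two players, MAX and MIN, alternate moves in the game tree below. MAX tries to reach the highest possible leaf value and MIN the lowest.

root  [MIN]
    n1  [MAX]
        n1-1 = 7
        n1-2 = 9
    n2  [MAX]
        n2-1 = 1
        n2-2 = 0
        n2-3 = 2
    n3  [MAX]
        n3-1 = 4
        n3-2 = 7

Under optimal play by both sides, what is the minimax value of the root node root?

n1 (MAX): max(7, 9) = 9
n2 (MAX): max(1, 0, 2) = 2
n3 (MAX): max(4, 7) = 7
root (MIN): min(9, 2, 7) = 2

2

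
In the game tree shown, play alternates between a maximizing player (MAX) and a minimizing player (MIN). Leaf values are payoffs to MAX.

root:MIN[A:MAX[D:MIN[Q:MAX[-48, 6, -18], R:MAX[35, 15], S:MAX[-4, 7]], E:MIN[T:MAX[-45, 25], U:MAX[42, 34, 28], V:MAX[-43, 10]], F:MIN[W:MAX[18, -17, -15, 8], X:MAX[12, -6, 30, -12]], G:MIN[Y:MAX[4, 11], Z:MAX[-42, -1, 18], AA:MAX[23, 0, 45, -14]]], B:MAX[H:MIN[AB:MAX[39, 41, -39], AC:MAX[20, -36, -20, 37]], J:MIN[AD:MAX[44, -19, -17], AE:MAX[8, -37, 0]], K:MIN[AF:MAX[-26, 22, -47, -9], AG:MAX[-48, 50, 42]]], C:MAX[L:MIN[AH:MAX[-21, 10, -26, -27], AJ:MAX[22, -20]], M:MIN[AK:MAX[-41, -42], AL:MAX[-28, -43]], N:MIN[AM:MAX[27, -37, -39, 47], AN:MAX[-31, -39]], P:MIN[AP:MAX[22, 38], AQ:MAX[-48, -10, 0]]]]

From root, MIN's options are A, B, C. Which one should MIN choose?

Q (MAX): max(-48, 6, -18) = 6
R (MAX): max(35, 15) = 35
S (MAX): max(-4, 7) = 7
D (MIN): min(6, 35, 7) = 6
T (MAX): max(-45, 25) = 25
U (MAX): max(42, 34, 28) = 42
V (MAX): max(-43, 10) = 10
E (MIN): min(25, 42, 10) = 10
W (MAX): max(18, -17, -15, 8) = 18
X (MAX): max(12, -6, 30, -12) = 30
F (MIN): min(18, 30) = 18
Y (MAX): max(4, 11) = 11
Z (MAX): max(-42, -1, 18) = 18
AA (MAX): max(23, 0, 45, -14) = 45
G (MIN): min(11, 18, 45) = 11
A (MAX): max(6, 10, 18, 11) = 18
AB (MAX): max(39, 41, -39) = 41
AC (MAX): max(20, -36, -20, 37) = 37
H (MIN): min(41, 37) = 37
AD (MAX): max(44, -19, -17) = 44
AE (MAX): max(8, -37, 0) = 8
J (MIN): min(44, 8) = 8
AF (MAX): max(-26, 22, -47, -9) = 22
AG (MAX): max(-48, 50, 42) = 50
K (MIN): min(22, 50) = 22
B (MAX): max(37, 8, 22) = 37
AH (MAX): max(-21, 10, -26, -27) = 10
AJ (MAX): max(22, -20) = 22
L (MIN): min(10, 22) = 10
AK (MAX): max(-41, -42) = -41
AL (MAX): max(-28, -43) = -28
M (MIN): min(-41, -28) = -41
AM (MAX): max(27, -37, -39, 47) = 47
AN (MAX): max(-31, -39) = -31
N (MIN): min(47, -31) = -31
AP (MAX): max(22, 38) = 38
AQ (MAX): max(-48, -10, 0) = 0
P (MIN): min(38, 0) = 0
C (MAX): max(10, -41, -31, 0) = 10
root (MIN): min(18, 37, 10) = 10
MIN at root wants the lowest of {A=18, B=37, C=10}, so chooses C.

C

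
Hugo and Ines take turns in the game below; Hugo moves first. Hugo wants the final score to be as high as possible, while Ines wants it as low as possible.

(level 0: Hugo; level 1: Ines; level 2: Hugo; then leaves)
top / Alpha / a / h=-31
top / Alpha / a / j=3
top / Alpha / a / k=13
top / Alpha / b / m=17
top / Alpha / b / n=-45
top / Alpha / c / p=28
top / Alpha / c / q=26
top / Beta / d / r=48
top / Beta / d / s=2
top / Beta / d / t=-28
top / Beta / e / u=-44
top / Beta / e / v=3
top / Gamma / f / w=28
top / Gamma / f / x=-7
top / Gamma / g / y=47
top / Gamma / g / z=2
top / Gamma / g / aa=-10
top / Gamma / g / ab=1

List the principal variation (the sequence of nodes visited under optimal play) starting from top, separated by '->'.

top -> Gamma -> f -> w

a (Hugo): max(-31, 3, 13) = 13
b (Hugo): max(17, -45) = 17
c (Hugo): max(28, 26) = 28
Alpha (Ines): min(13, 17, 28) = 13
d (Hugo): max(48, 2, -28) = 48
e (Hugo): max(-44, 3) = 3
Beta (Ines): min(48, 3) = 3
f (Hugo): max(28, -7) = 28
g (Hugo): max(47, 2, -10, 1) = 47
Gamma (Ines): min(28, 47) = 28
top (Hugo): max(13, 3, 28) = 28
At top, Hugo picks Gamma (highest: 28).
At Gamma, Ines picks f (lowest: 28).
At f, Hugo picks w (highest: 28).
Terminal value 28.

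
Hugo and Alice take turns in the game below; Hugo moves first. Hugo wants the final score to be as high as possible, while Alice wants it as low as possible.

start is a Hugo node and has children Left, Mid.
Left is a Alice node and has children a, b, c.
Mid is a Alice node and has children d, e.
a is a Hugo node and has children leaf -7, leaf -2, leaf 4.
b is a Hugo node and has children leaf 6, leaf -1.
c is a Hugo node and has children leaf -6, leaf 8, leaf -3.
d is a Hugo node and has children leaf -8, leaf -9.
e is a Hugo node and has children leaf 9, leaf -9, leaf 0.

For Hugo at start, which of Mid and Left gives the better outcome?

Left

d (Hugo): max(-8, -9) = -8
e (Hugo): max(9, -9, 0) = 9
Mid (Alice): min(-8, 9) = -8
a (Hugo): max(-7, -2, 4) = 4
b (Hugo): max(6, -1) = 6
c (Hugo): max(-6, 8, -3) = 8
Left (Alice): min(4, 6, 8) = 4
Hugo prefers the higher value; Mid=-8, Left=4. Left is better since 4 > -8.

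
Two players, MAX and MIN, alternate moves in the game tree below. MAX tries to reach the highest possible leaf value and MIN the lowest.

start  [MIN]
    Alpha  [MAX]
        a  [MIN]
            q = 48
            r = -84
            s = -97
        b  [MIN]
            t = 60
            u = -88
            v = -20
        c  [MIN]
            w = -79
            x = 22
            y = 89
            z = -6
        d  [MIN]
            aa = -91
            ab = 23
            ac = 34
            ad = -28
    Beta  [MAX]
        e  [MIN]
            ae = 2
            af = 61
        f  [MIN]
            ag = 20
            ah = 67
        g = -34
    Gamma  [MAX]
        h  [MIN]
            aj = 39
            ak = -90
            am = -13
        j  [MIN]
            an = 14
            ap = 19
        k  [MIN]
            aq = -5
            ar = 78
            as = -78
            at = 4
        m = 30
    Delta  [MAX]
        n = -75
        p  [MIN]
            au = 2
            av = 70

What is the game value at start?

-79

a (MIN): min(48, -84, -97) = -97
b (MIN): min(60, -88, -20) = -88
c (MIN): min(-79, 22, 89, -6) = -79
d (MIN): min(-91, 23, 34, -28) = -91
Alpha (MAX): max(-97, -88, -79, -91) = -79
e (MIN): min(2, 61) = 2
f (MIN): min(20, 67) = 20
Beta (MAX): max(2, 20, -34) = 20
h (MIN): min(39, -90, -13) = -90
j (MIN): min(14, 19) = 14
k (MIN): min(-5, 78, -78, 4) = -78
Gamma (MAX): max(-90, 14, -78, 30) = 30
p (MIN): min(2, 70) = 2
Delta (MAX): max(-75, 2) = 2
start (MIN): min(-79, 20, 30, 2) = -79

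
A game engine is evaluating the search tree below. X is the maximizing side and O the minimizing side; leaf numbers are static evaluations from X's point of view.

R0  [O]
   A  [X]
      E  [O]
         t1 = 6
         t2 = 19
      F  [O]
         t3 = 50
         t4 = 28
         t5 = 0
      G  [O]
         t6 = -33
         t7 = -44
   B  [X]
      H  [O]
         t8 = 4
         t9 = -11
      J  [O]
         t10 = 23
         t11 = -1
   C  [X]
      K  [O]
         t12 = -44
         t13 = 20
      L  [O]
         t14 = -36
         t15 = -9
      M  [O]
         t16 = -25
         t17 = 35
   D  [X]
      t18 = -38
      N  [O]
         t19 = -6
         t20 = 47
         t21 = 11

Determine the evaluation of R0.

-25

E (O): min(6, 19) = 6
F (O): min(50, 28, 0) = 0
G (O): min(-33, -44) = -44
A (X): max(6, 0, -44) = 6
H (O): min(4, -11) = -11
J (O): min(23, -1) = -1
B (X): max(-11, -1) = -1
K (O): min(-44, 20) = -44
L (O): min(-36, -9) = -36
M (O): min(-25, 35) = -25
C (X): max(-44, -36, -25) = -25
N (O): min(-6, 47, 11) = -6
D (X): max(-38, -6) = -6
R0 (O): min(6, -1, -25, -6) = -25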